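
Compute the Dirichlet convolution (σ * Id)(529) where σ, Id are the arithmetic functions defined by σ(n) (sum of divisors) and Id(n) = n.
(σ * Id)(529) = 1634

Divisors of 529: [1, 23, 529]. For each d | 529:
  d = 1: σ(1) · Id(529/1) = 1 · 529 = 529
  d = 23: σ(23) · Id(529/23) = 24 · 23 = 552
  d = 529: σ(529) · Id(529/529) = 553 · 1 = 553
Summing: (σ * Id)(529) = 529 + 552 + 553 = 1634.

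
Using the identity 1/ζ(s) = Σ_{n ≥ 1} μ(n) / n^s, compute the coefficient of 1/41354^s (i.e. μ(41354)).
μ(41354) = 1

Factor n = 41354 = 2 · 23 · 29 · 31. μ(n) = 0 if any exponent ≥ 2 (not squarefree); otherwise μ(n) = (−1)^{ω(n)} where ω(n) is the number of distinct prime factors. Applying: μ(41354) = 1.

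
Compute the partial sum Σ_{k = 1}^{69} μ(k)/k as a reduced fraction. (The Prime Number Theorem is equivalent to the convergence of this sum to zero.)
Σ μ(k)/k = 62016792506357023374451/3929160775540133527939545

Values of μ(k) for 1 ≤ k ≤ 69: μ(1) = 1, μ(2) = -1, μ(3) = -1, μ(5) = -1, μ(6) = 1, μ(7) = -1, μ(10) = 1, μ(11) = -1, μ(13) = -1, μ(14) = 1, μ(15) = 1, μ(17) = -1, μ(19) = -1, μ(21) = 1, μ(22) = 1, μ(23) = -1, μ(26) = 1, μ(29) = -1, μ(30) = -1, μ(31) = -1, μ(33) = 1, μ(34) = 1, μ(35) = 1, μ(37) = -1, μ(38) = 1, μ(39) = 1, μ(41) = -1, μ(42) = -1, μ(43) = -1, μ(46) = 1, μ(47) = -1, μ(51) = 1, μ(53) = -1, μ(55) = 1, μ(57) = 1, μ(58) = 1, μ(59) = -1, μ(61) = -1, μ(62) = 1, μ(65) = 1, μ(66) = -1, μ(67) = -1, μ(69) = 1, with μ = 0 on non-squarefree integers. Summing μ(k)/k for k where μ(k) ≠ 0 gives 62016792506357023374451/3929160775540133527939545 ≈ 0.0158. (PNT ⟺ this sum → 0 as n → ∞.)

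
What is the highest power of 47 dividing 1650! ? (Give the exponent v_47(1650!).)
v_47(1650!) = 35

Legendre's formula: v_p(n!) = Σ_{k ≥ 1} ⌊n / p^k⌋. For p = 47, n = 1650, the terms are:
  ⌊1650/47^1⌋ = ⌊1650/47⌋ = 35
(the next term ⌊1650/47^2⌋ = 0, terminating the sum). Summing: v_47(1650!) = 35 = 35.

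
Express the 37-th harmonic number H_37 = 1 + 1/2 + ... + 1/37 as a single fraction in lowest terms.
H_37 = 2040798836801833/485721041551200

Direct summation: H_37 = 1 + 1/2 + ... + 1/37. The least common denominator is lcm(1, ..., 37) = 5342931457063200; over this denominator the numerator is 5342931457063200 + 2671465728531600 + 1780977152354400 + 1335732864265800 + 1068586291412640 + 890488576177200 + 763275922437600 + 667866432132900 + 593659050784800 + 534293145706320 + 485721041551200 + 445244288088600 + 410994727466400 + 381637961218800 + 356195430470880 + 333933216066450 + 314290085709600 + 296829525392400 + 281206918792800 + 267146572853160 + 254425307479200 + 242860520775600 + 232301367698400 + 222622144044300 + 213717258282528 + 205497363733200 + 197886350261600 + 190818980609400 + 184239015760800 + 178097715235440 + 172352627647200 + 166966608033225 + 161907013850400 + 157145042854800 + 152655184487520 + 148414762696200 + 144403552893600 = 22448787204820163, so H_37 = 22448787204820163/5342931457063200; reducing by gcd(22448787204820163, 5342931457063200) = 11 gives 2040798836801833/485721041551200 ≈ 4.20159. (The PNT-adjacent estimate ln(37) + γ ≈ 4.18813 matches within O(1/n).)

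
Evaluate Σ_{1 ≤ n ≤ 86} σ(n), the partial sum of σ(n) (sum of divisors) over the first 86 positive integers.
Σ_{n ≤ 86} σ(n) = 6109

Compute σ(n) for each 1 ≤ n ≤ 86: σ(1) = 1, σ(2) = 3, σ(3) = 4, σ(4) = 7, σ(5) = 6, σ(6) = 12, σ(7) = 8, σ(8) = 15, σ(9) = 13, σ(10) = 18, σ(11) = 12, σ(12) = 28, σ(13) = 14, σ(14) = 24, σ(15) = 24, σ(16) = 31, σ(17) = 18, σ(18) = 39, σ(19) = 20, σ(20) = 42, σ(21) = 32, σ(22) = 36, σ(23) = 24, σ(24) = 60, σ(25) = 31, σ(26) = 42, σ(27) = 40, σ(28) = 56, σ(29) = 30, σ(30) = 72, σ(31) = 32, σ(32) = 63, σ(33) = 48, σ(34) = 54, σ(35) = 48, σ(36) = 91, σ(37) = 38, σ(38) = 60, σ(39) = 56, σ(40) = 90, σ(41) = 42, σ(42) = 96, σ(43) = 44, σ(44) = 84, σ(45) = 78, σ(46) = 72, σ(47) = 48, σ(48) = 124, σ(49) = 57, σ(50) = 93, σ(51) = 72, σ(52) = 98, σ(53) = 54, σ(54) = 120, σ(55) = 72, σ(56) = 120, σ(57) = 80, σ(58) = 90, σ(59) = 60, σ(60) = 168, σ(61) = 62, σ(62) = 96, σ(63) = 104, σ(64) = 127, σ(65) = 84, σ(66) = 144, σ(67) = 68, σ(68) = 126, σ(69) = 96, σ(70) = 144, σ(71) = 72, σ(72) = 195, σ(73) = 74, σ(74) = 114, σ(75) = 124, σ(76) = 140, σ(77) = 96, σ(78) = 168, σ(79) = 80, σ(80) = 186, σ(81) = 121, σ(82) = 126, σ(83) = 84, σ(84) = 224, σ(85) = 108, σ(86) = 132. Summing all 86 values: 6109. (Average order: Σ_{n ≤ x} σ(n) ~ (π²/12) x². For x = 86, (π²/12)·86² ≈ 6082.97.)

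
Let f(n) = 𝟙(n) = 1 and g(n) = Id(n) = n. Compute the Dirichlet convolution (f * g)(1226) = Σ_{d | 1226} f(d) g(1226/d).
(𝟙 * Id)(1226) = 1842

Divisors of 1226: [1, 2, 613, 1226]. For each d | 1226:
  d = 1: 𝟙(1) · Id(1226/1) = 1 · 1226 = 1226
  d = 2: 𝟙(2) · Id(1226/2) = 1 · 613 = 613
  d = 613: 𝟙(613) · Id(1226/613) = 1 · 2 = 2
  d = 1226: 𝟙(1226) · Id(1226/1226) = 1 · 1 = 1
Summing: (𝟙 * Id)(1226) = 1226 + 613 + 2 + 1 = 1842.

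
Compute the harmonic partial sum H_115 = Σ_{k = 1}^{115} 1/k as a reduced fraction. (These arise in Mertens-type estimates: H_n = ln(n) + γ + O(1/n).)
H_115 = 92573227274776723505600817476549419778817513966049/17379782769567790172972927968296006432665936992320

Direct summation: H_115 = 1 + 1/2 + ... + 1/115. The least common denominator is lcm(1, ..., 115) = 955888052326228459513511038256280353796626534577600; over this denominator the numerator is 955888052326228459513511038256280353796626534577600 + 477944026163114229756755519128140176898313267288800 + 318629350775409486504503679418760117932208844859200 + 238972013081557114878377759564070088449156633644400 + 191177610465245691902702207651256070759325306915520 + 159314675387704743252251839709380058966104422429600 + 136555436046604065644787291179468621970946647796800 + 119486006540778557439188879782035044224578316822200 + 106209783591803162168167893139586705977402948286400 + 95588805232622845951351103825628035379662653457760 + 86898913847838950864864639841480032163329684961600 + 79657337693852371626125919854690029483052211214800 + 73529850178940650731808541404329257984355887275200 + 68277718023302032822393645589734310985473323898400 + 63725870155081897300900735883752023586441768971840 + 59743003270389278719594439891017522112289158411100 + 56228708960366379971383002250369432576272149092800 + 53104891795901581084083946569793352988701474143200 + 50309897490854129448079528329277913357717186030400 + 47794402616311422975675551912814017689831326728880 + 45518478682201355214929097059822873990315549265600 + 43449456923919475432432319920740016081664842480800 + 41560350101140367804935262532881754512896805851200 + 39828668846926185813062959927345014741526105607400 + 38235522093049138380540441530251214151865061383104 + 36764925089470325365904270702164628992177943637600 + 35403261197267720722722631046528901992467649428800 + 34138859011651016411196822794867155492736661949200 + 32961656976766498603914173732975184613676777054400 + 31862935077540948650450367941876011793220884485920 + 30835098462136401919790678653428398509568597889600 + 29871501635194639359797219945508761056144579205550 + 28966304615946316954954879947160010721109894987200 + 28114354480183189985691501125184716288136074546400 + 27311087209320813128957458235893724394189329559360 + 26552445897950790542041973284896676494350737071600 + 25834812225033201608473271304223793345854771204800 + 25154948745427064724039764164638956678858593015200 + 24509950059646883577269513801443085994785295758400 + 23897201308155711487837775956407008844915663364440 + 23314342739664108768622220445275130580405525233600 + 22759239341100677607464548529911436995157774632800 + 22229954705261126965430489261773961716200617083200 + 21724728461959737716216159960370008040832421240400 + 21241956718360632433633578627917341195480589657280 + 20780175050570183902467631266440877256448402925600 + 20338043666515499138585341239495326676523968820800 + 19914334423463092906531479963672507370763052803700 + 19507919435229152234969613025638374567278092542400 + 19117761046524569190270220765125607075932530691552 + 18742902986788793323794334083456477525424049697600 + 18382462544735162682952135351082314496088971818800 + 18035623628796763387047378080307176486728802539200 + 17701630598633860361361315523264450996233824714400 + 17379782769567790172972927968296006432665936992320 + 17069429505825508205598411397433577746368330974600 + 16769965830284709816026509443092637785905728676800 + 16480828488383249301957086866487592306838388527200 + 16201492412308956940906966750106446674519093806400 + 15931467538770474325225183970938005896610442242960 + 15670295939774237041205098987807874652403713681600 + 15417549231068200959895339326714199254784298944800 + 15172826227400451738309699019940957996771849755200 + 14935750817597319679898609972754380528072289602775 + 14705970035788130146361708280865851596871177455040 + 14483152307973158477477439973580005360554947493600 + 14266985855615350141992702063526572444725769172800 + 14057177240091594992845750562592358144068037273200 + 13853450033713455934978420844293918170965601950400 + 13655543604660406564478729117946862197094664779680 + 13463212004594767035401563919102540194318683585600 + 13276222948975395271020986642448338247175368535800 + 13094356881181211774157685455565484298583925131200 + 12917406112516600804236635652111896672927385602400 + 12745174031016379460180147176750404717288353794368 + 12577474372713532362019882082319478339429296507600 + 12414130549691278694980662834497147451904240708800 + 12254975029823441788634756900721542997392647879200 + 12099848763623145057133051117168105744261095374400 + 11948600654077855743918887978203504422457831682220 + 11801087065755906907574210348842967330822549809600 + 11657171369832054384311110222637565290202762616800 + 11516723522002752524259169135617835587911163067200 + 11379619670550338803732274264955718497578887316400 + 11245741792073275994276600450073886515254429818560 + 11114977352630563482715244630886980858100308541600 + 10987218992255499534638057910991728204558925684800 + 10862364230979868858108079980185004020416210620200 + 10740315194676724264196753238834610716816028478400 + 10620978359180316216816789313958670597740294828640 + 10504264311277235818829791629189893997765126753600 + 10390087525285091951233815633220438628224201462800 + 10278366154045467306596892884476132836522865963200 + 10169021833257749569292670619747663338261984410400 + 10061979498170825889615905665855582671543437206080 + 9957167211731546453265739981836253685381526401850 + 9854516003363179994984649878930725296872438500800 + 9753959717614576117484806512819187283639046271200 + 9655434871982105651651626649053336907036631662400 + 9558880523262284595135110382562803537966265345776 + 9464238141843846133797138992636439146501252817600 + 9371451493394396661897167041728238762712024848800 + 9280466527439111257412728526760003434918704219200 + 9191231272367581341476067675541157248044485909400 + 9103695736440271042985819411964574798063109853120 + 9017811814398381693523689040153588243364401269600 + 8933533199310546350593561105198881811183425556800 + 8850815299316930180680657761632225498116912357200 + 8769615158956224399206523286754865631161711326400 + 8689891384783895086486463984148003216332968496160 + 8611604075011067202824423768074597781951590401600 + 8534714752912754102799205698716788873184165487300 + 8459186303771933270031071135011330564571916235200 + 8384982915142354908013254721546318892952864338400 + 8312070020228073560987052506576350902579361170240 = 5091527500112719792808044961210218087834963268132695, so H_115 = 5091527500112719792808044961210218087834963268132695/955888052326228459513511038256280353796626534577600; reducing by gcd(5091527500112719792808044961210218087834963268132695, 955888052326228459513511038256280353796626534577600) = 55 gives 92573227274776723505600817476549419778817513966049/17379782769567790172972927968296006432665936992320 ≈ 5.32649. (The PNT-adjacent estimate ln(115) + γ ≈ 5.32215 matches within O(1/n).)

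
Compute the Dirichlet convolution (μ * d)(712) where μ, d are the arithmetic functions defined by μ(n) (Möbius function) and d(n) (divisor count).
(μ * d)(712) = 1

Divisors of 712: [1, 2, 4, 8, 89, 178, 356, 712]. For each d | 712:
  d = 1: μ(1) · d(712/1) = 1 · 8 = 8
  d = 2: μ(2) · d(712/2) = -1 · 6 = -6
  d = 4: μ(4) · d(712/4) = 0 · 4 = 0
  d = 8: μ(8) · d(712/8) = 0 · 2 = 0
  d = 89: μ(89) · d(712/89) = -1 · 4 = -4
  d = 178: μ(178) · d(712/178) = 1 · 3 = 3
  d = 356: μ(356) · d(712/356) = 0 · 2 = 0
  d = 712: μ(712) · d(712/712) = 0 · 1 = 0
Summing: (μ * d)(712) = 8 + -6 + 0 + 0 + -4 + 3 + 0 + 0 = 1.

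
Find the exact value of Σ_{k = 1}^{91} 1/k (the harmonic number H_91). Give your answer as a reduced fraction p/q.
H_91 = 3661081314759399341652108474601318124261/718766754945489455304472257065075294400

Direct summation: H_91 = 1 + 1/2 + ... + 1/91. The least common denominator is lcm(1, ..., 91) = 718766754945489455304472257065075294400; over this denominator the numerator is 718766754945489455304472257065075294400 + 359383377472744727652236128532537647200 + 239588918315163151768157419021691764800 + 179691688736372363826118064266268823600 + 143753350989097891060894451413015058880 + 119794459157581575884078709510845882400 + 102680964992212779329210322437867899200 + 89845844368186181913059032133134411800 + 79862972771721050589385806340563921600 + 71876675494548945530447225706507529440 + 65342432267771768664042932460461390400 + 59897229578790787942039354755422941200 + 55289750380422265792651712081928868800 + 51340482496106389664605161218933949600 + 47917783663032630353631483804338352960 + 44922922184093090956529516066567205900 + 42280397349734673841439544533239723200 + 39931486385860525294692903170281960800 + 37829829207657339752866960898161857600 + 35938337747274472765223612853253764720 + 34226988330737593109736774145955966400 + 32671216133885884332021466230230695200 + 31250728475890845882803141611525012800 + 29948614789395393971019677377711470600 + 28750670197819578212178890282603011776 + 27644875190211132896325856040964434400 + 26620990923907016863128602113521307200 + 25670241248053194832302580609466974800 + 24785060515361705355326629553968113600 + 23958891831516315176815741902169176480 + 23186024353080305009821685711776622400 + 22461461092046545478264758033283602950 + 21780810755923922888014310820153796800 + 21140198674867336920719772266619861600 + 20536192998442555865842064487573579840 + 19965743192930262647346451585140980400 + 19426128512040255548769520461218251200 + 18914914603828669876433480449080928800 + 18429916793474088597550570693976289600 + 17969168873637236382611806426626882360 + 17530896462085108665962737977196958400 + 17113494165368796554868387072977983200 + 16715505928964871053592378071280820800 + 16335608066942942166010733115115347600 + 15972594554344210117877161268112784320 + 15625364237945422941401570805762506400 + 15292909679691265006478133129044155200 + 14974307394697696985509838688855735300 + 14668709284601825618458617491123985600 + 14375335098909789106089445141301505888 + 14093465783244891280479848177746574400 + 13822437595105566448162928020482217200 + 13561636885763951986876835038963684800 + 13310495461953508431564301056760653600 + 13068486453554353732808586492092278080 + 12835120624026597416151290304733487400 + 12609943069219113250955653632720619200 + 12392530257680852677663314776984056800 + 12182487371957448394991055204492801600 + 11979445915758157588407870951084588240 + 11783061556483433693515938640411070400 + 11593012176540152504910842855888311200 + 11408996110245864369912258048651988800 + 11230730546023272739132379016641801475 + 11057950076084453158530342416385773760 + 10890405377961961444007155410076898400 + 10727862014111782914992123239777243200 + 10570099337433668460359886133309930800 + 10416909491963615294267713870508337600 + 10268096499221277932921032243786789920 + 10123475421767457116964397986832046400 + 9982871596465131323673225792570490200 + 9846119930760129524718798041987332800 + 9713064256020127774384760230609125600 + 9583556732606526070726296760867670592 + 9457457301914334938216740224540464400 + 9334633181110252666291847494351627200 + 9214958396737044298775285346988144800 + 9098313353740372851955345026140193600 + 8984584436818618191305903213313441180 + 8873663641302338954376200704507102400 + 8765448231042554332981368988598479200 + 8659840421029993437403280205603316800 + 8556747082684398277434193536488991600 + 8456079469946934768287908906647944640 + 8357752964482435526796189035640410400 + 8261686838453901785108876517989371200 + 8167804033471471083005366557557673800 + 8076030954443701744994070304101969600 + 7986297277172105058938580634056392160 + 7898535768631752256093101725989838400 = 3661081314759399341652108474601318124261, so H_91 = 3661081314759399341652108474601318124261/718766754945489455304472257065075294400 (already in lowest terms) ≈ 5.09356. (The PNT-adjacent estimate ln(91) + γ ≈ 5.08808 matches within O(1/n).)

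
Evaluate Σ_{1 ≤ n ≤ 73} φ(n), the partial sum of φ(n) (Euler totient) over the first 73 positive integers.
Σ_{n ≤ 73} φ(n) = 1660

Compute φ(n) for each 1 ≤ n ≤ 73: φ(1) = 1, φ(2) = 1, φ(3) = 2, φ(4) = 2, φ(5) = 4, φ(6) = 2, φ(7) = 6, φ(8) = 4, φ(9) = 6, φ(10) = 4, φ(11) = 10, φ(12) = 4, φ(13) = 12, φ(14) = 6, φ(15) = 8, φ(16) = 8, φ(17) = 16, φ(18) = 6, φ(19) = 18, φ(20) = 8, φ(21) = 12, φ(22) = 10, φ(23) = 22, φ(24) = 8, φ(25) = 20, φ(26) = 12, φ(27) = 18, φ(28) = 12, φ(29) = 28, φ(30) = 8, φ(31) = 30, φ(32) = 16, φ(33) = 20, φ(34) = 16, φ(35) = 24, φ(36) = 12, φ(37) = 36, φ(38) = 18, φ(39) = 24, φ(40) = 16, φ(41) = 40, φ(42) = 12, φ(43) = 42, φ(44) = 20, φ(45) = 24, φ(46) = 22, φ(47) = 46, φ(48) = 16, φ(49) = 42, φ(50) = 20, φ(51) = 32, φ(52) = 24, φ(53) = 52, φ(54) = 18, φ(55) = 40, φ(56) = 24, φ(57) = 36, φ(58) = 28, φ(59) = 58, φ(60) = 16, φ(61) = 60, φ(62) = 30, φ(63) = 36, φ(64) = 32, φ(65) = 48, φ(66) = 20, φ(67) = 66, φ(68) = 32, φ(69) = 44, φ(70) = 24, φ(71) = 70, φ(72) = 24, φ(73) = 72. Summing all 73 values: 1660. (Average order: Σ_{n ≤ x} φ(n) ~ (3/π²) x². For x = 73, (3/π²)·73² ≈ 1619.82.)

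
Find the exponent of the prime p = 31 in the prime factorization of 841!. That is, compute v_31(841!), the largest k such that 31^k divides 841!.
v_31(841!) = 27

Legendre's formula: v_p(n!) = Σ_{k ≥ 1} ⌊n / p^k⌋. For p = 31, n = 841, the terms are:
  ⌊841/31^1⌋ = ⌊841/31⌋ = 27
(the next term ⌊841/31^2⌋ = 0, terminating the sum). Summing: v_31(841!) = 27 = 27.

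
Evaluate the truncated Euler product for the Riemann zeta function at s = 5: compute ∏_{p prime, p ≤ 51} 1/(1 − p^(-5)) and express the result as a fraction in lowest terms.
∏ = 505807800965451248053830657783332590848273750176189703324931155978491/487794643941809531294334436783738741459341109492573787399981389578240

The primes p ≤ 51 are [2, 3, 5, 7, 11, 13, 17, 19, 23, 29, 31, 37, 41, 43, 47]. For each prime, (1 − 1/p^5)^(-1) = p^5 / (p^5 − 1). The product is (1 − 1/2^5)^(-1), (1 − 1/3^5)^(-1), (1 − 1/5^5)^(-1), (1 − 1/7^5)^(-1), (1 − 1/11^5)^(-1), (1 − 1/13^5)^(-1), (1 − 1/17^5)^(-1), (1 − 1/19^5)^(-1), (1 − 1/23^5)^(-1), (1 − 1/29^5)^(-1), (1 − 1/31^5)^(-1), (1 − 1/37^5)^(-1), (1 − 1/41^5)^(-1), (1 − 1/43^5)^(-1), (1 − 1/47^5)^(-1) = ∏ p^5 / (p^5 − 1) = 505807800965451248053830657783332590848273750176189703324931155978491/487794643941809531294334436783738741459341109492573787399981389578240.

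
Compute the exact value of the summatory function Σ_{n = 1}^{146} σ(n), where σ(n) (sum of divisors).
Σ_{n ≤ 146} σ(n) = 17588

Compute σ(n) for each 1 ≤ n ≤ 146: σ(1) = 1, σ(2) = 3, σ(3) = 4, σ(4) = 7, σ(5) = 6, σ(6) = 12, σ(7) = 8, σ(8) = 15, σ(9) = 13, σ(10) = 18, σ(11) = 12, σ(12) = 28, σ(13) = 14, σ(14) = 24, σ(15) = 24, σ(16) = 31, σ(17) = 18, σ(18) = 39, σ(19) = 20, σ(20) = 42, σ(21) = 32, σ(22) = 36, σ(23) = 24, σ(24) = 60, σ(25) = 31, σ(26) = 42, σ(27) = 40, σ(28) = 56, σ(29) = 30, σ(30) = 72, σ(31) = 32, σ(32) = 63, σ(33) = 48, σ(34) = 54, σ(35) = 48, σ(36) = 91, σ(37) = 38, σ(38) = 60, σ(39) = 56, σ(40) = 90, σ(41) = 42, σ(42) = 96, σ(43) = 44, σ(44) = 84, σ(45) = 78, σ(46) = 72, σ(47) = 48, σ(48) = 124, σ(49) = 57, σ(50) = 93, σ(51) = 72, σ(52) = 98, σ(53) = 54, σ(54) = 120, σ(55) = 72, σ(56) = 120, σ(57) = 80, σ(58) = 90, σ(59) = 60, σ(60) = 168, σ(61) = 62, σ(62) = 96, σ(63) = 104, σ(64) = 127, σ(65) = 84, σ(66) = 144, σ(67) = 68, σ(68) = 126, σ(69) = 96, σ(70) = 144, σ(71) = 72, σ(72) = 195, σ(73) = 74, σ(74) = 114, σ(75) = 124, σ(76) = 140, σ(77) = 96, σ(78) = 168, σ(79) = 80, σ(80) = 186, σ(81) = 121, σ(82) = 126, σ(83) = 84, σ(84) = 224, σ(85) = 108, σ(86) = 132, σ(87) = 120, σ(88) = 180, σ(89) = 90, σ(90) = 234, σ(91) = 112, σ(92) = 168, σ(93) = 128, σ(94) = 144, σ(95) = 120, σ(96) = 252, σ(97) = 98, σ(98) = 171, σ(99) = 156, σ(100) = 217, σ(101) = 102, σ(102) = 216, σ(103) = 104, σ(104) = 210, σ(105) = 192, σ(106) = 162, σ(107) = 108, σ(108) = 280, σ(109) = 110, σ(110) = 216, σ(111) = 152, σ(112) = 248, σ(113) = 114, σ(114) = 240, σ(115) = 144, σ(116) = 210, σ(117) = 182, σ(118) = 180, σ(119) = 144, σ(120) = 360, σ(121) = 133, σ(122) = 186, σ(123) = 168, σ(124) = 224, σ(125) = 156, σ(126) = 312, σ(127) = 128, σ(128) = 255, σ(129) = 176, σ(130) = 252, σ(131) = 132, σ(132) = 336, σ(133) = 160, σ(134) = 204, σ(135) = 240, σ(136) = 270, σ(137) = 138, σ(138) = 288, σ(139) = 140, σ(140) = 336, σ(141) = 192, σ(142) = 216, σ(143) = 168, σ(144) = 403, σ(145) = 180, σ(146) = 222. Summing all 146 values: 17588. (Average order: Σ_{n ≤ x} σ(n) ~ (π²/12) x². For x = 146, (π²/12)·146² ≈ 17531.71.)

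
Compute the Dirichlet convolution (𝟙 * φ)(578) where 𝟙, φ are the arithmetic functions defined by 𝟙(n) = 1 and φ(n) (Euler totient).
(𝟙 * φ)(578) = 578

Divisors of 578: [1, 2, 17, 34, 289, 578]. For each d | 578:
  d = 1: 𝟙(1) · φ(578/1) = 1 · 272 = 272
  d = 2: 𝟙(2) · φ(578/2) = 1 · 272 = 272
  d = 17: 𝟙(17) · φ(578/17) = 1 · 16 = 16
  d = 34: 𝟙(34) · φ(578/34) = 1 · 16 = 16
  d = 289: 𝟙(289) · φ(578/289) = 1 · 1 = 1
  d = 578: 𝟙(578) · φ(578/578) = 1 · 1 = 1
Summing: (𝟙 * φ)(578) = 272 + 272 + 16 + 16 + 1 + 1 = 578.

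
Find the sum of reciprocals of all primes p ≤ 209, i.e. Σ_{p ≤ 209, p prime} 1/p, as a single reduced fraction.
Σ 1/p = 15202313841027497739047080375538859939135227730139536997746371469607707132833646367/7799922041683461553249199106329813876687996789903550945093032474868511536164700810

π(209) = 46, so the primes ≤ 209 are [2, 3, 5, 7, 11, 13, 17, 19, 23, 29, 31, 37, 41, 43, 47, 53, 59, 61, 67, 71, 73, 79, 83, 89, 97, 101, 103, 107, 109, 113, 127, 131, 137, 139, 149, 151, 157, 163, 167, 173, 179, 181, 191, 193, 197, 199]. Summing 1/p over these primes: 15202313841027497739047080375538859939135227730139536997746371469607707132833646367/7799922041683461553249199106329813876687996789903550945093032474868511536164700810 ≈ 1.9490. Mertens estimate ln ln(209) + 0.2615 ≈ 1.9372.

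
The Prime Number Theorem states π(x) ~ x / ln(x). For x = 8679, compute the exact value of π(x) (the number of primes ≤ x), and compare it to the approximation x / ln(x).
π(8679) = 1080;  x/ln(x) ≈ 957.03;  relative error ≈ 11.39%.

Directly count primes up to 8679: π(8679) = 1080. The PNT approximation gives 8679/ln(8679) ≈ 8679/9.06866 ≈ 957.03. Relative error (π(x) − x/ln(x)) / π(x) ≈ 11.39%; the approximation is known to undercount slightly (Li(x) is a better estimate).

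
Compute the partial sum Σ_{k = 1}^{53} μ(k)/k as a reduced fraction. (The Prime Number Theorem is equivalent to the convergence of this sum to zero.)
Σ μ(k)/k = -214765271462202733/10863052825730014910

Values of μ(k) for 1 ≤ k ≤ 53: μ(1) = 1, μ(2) = -1, μ(3) = -1, μ(5) = -1, μ(6) = 1, μ(7) = -1, μ(10) = 1, μ(11) = -1, μ(13) = -1, μ(14) = 1, μ(15) = 1, μ(17) = -1, μ(19) = -1, μ(21) = 1, μ(22) = 1, μ(23) = -1, μ(26) = 1, μ(29) = -1, μ(30) = -1, μ(31) = -1, μ(33) = 1, μ(34) = 1, μ(35) = 1, μ(37) = -1, μ(38) = 1, μ(39) = 1, μ(41) = -1, μ(42) = -1, μ(43) = -1, μ(46) = 1, μ(47) = -1, μ(51) = 1, μ(53) = -1, with μ = 0 on non-squarefree integers. Summing μ(k)/k for k where μ(k) ≠ 0 gives -214765271462202733/10863052825730014910 ≈ -0.0198. (PNT ⟺ this sum → 0 as n → ∞.)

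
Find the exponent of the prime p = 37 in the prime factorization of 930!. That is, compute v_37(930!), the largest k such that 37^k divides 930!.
v_37(930!) = 25

Legendre's formula: v_p(n!) = Σ_{k ≥ 1} ⌊n / p^k⌋. For p = 37, n = 930, the terms are:
  ⌊930/37^1⌋ = ⌊930/37⌋ = 25
(the next term ⌊930/37^2⌋ = 0, terminating the sum). Summing: v_37(930!) = 25 = 25.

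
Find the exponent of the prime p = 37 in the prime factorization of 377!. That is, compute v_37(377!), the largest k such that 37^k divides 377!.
v_37(377!) = 10

Legendre's formula: v_p(n!) = Σ_{k ≥ 1} ⌊n / p^k⌋. For p = 37, n = 377, the terms are:
  ⌊377/37^1⌋ = ⌊377/37⌋ = 10
(the next term ⌊377/37^2⌋ = 0, terminating the sum). Summing: v_37(377!) = 10 = 10.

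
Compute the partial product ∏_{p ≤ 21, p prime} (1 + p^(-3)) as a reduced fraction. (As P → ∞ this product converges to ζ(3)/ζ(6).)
∏ = 223851228120576/189501362017825

The primes p ≤ 21 are [2, 3, 5, 7, 11, 13, 17, 19]. For each, (1 + 1/p^3) = (p^3 + 1)/p^3. Multiplying these fractions over p ∈ [2, 3, 5, 7, 11, 13, 17, 19] gives 223851228120576/189501362017825. (In the limit P → ∞ this tends to ζ(3)/ζ(6).)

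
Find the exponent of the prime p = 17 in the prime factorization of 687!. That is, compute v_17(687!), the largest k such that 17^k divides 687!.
v_17(687!) = 42

Legendre's formula: v_p(n!) = Σ_{k ≥ 1} ⌊n / p^k⌋. For p = 17, n = 687, the terms are:
  ⌊687/17^1⌋ = ⌊687/17⌋ = 40
  ⌊687/17^2⌋ = ⌊687/289⌋ = 2
(the next term ⌊687/17^3⌋ = 0, terminating the sum). Summing: v_17(687!) = 40 + 2 = 42.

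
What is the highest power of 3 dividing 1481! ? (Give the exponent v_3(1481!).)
v_3(1481!) = 737

Legendre's formula: v_p(n!) = Σ_{k ≥ 1} ⌊n / p^k⌋. For p = 3, n = 1481, the terms are:
  ⌊1481/3^1⌋ = ⌊1481/3⌋ = 493
  ⌊1481/3^2⌋ = ⌊1481/9⌋ = 164
  ⌊1481/3^3⌋ = ⌊1481/27⌋ = 54
  ⌊1481/3^4⌋ = ⌊1481/81⌋ = 18
  ⌊1481/3^5⌋ = ⌊1481/243⌋ = 6
  ⌊1481/3^6⌋ = ⌊1481/729⌋ = 2
(the next term ⌊1481/3^7⌋ = 0, terminating the sum). Summing: v_3(1481!) = 493 + 164 + 54 + 18 + 6 + 2 = 737.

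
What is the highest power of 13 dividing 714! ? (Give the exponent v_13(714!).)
v_13(714!) = 58

Legendre's formula: v_p(n!) = Σ_{k ≥ 1} ⌊n / p^k⌋. For p = 13, n = 714, the terms are:
  ⌊714/13^1⌋ = ⌊714/13⌋ = 54
  ⌊714/13^2⌋ = ⌊714/169⌋ = 4
(the next term ⌊714/13^3⌋ = 0, terminating the sum). Summing: v_13(714!) = 54 + 4 = 58.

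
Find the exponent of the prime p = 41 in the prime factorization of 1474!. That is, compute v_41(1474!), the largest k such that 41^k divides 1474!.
v_41(1474!) = 35

Legendre's formula: v_p(n!) = Σ_{k ≥ 1} ⌊n / p^k⌋. For p = 41, n = 1474, the terms are:
  ⌊1474/41^1⌋ = ⌊1474/41⌋ = 35
(the next term ⌊1474/41^2⌋ = 0, terminating the sum). Summing: v_41(1474!) = 35 = 35.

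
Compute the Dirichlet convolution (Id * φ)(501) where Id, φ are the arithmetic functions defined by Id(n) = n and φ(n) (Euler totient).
(Id * φ)(501) = 1665

Divisors of 501: [1, 3, 167, 501]. For each d | 501:
  d = 1: Id(1) · φ(501/1) = 1 · 332 = 332
  d = 3: Id(3) · φ(501/3) = 3 · 166 = 498
  d = 167: Id(167) · φ(501/167) = 167 · 2 = 334
  d = 501: Id(501) · φ(501/501) = 501 · 1 = 501
Summing: (Id * φ)(501) = 332 + 498 + 334 + 501 = 1665.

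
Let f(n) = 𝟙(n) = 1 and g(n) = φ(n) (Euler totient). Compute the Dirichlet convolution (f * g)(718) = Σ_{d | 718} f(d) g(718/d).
(𝟙 * φ)(718) = 718

Divisors of 718: [1, 2, 359, 718]. For each d | 718:
  d = 1: 𝟙(1) · φ(718/1) = 1 · 358 = 358
  d = 2: 𝟙(2) · φ(718/2) = 1 · 358 = 358
  d = 359: 𝟙(359) · φ(718/359) = 1 · 1 = 1
  d = 718: 𝟙(718) · φ(718/718) = 1 · 1 = 1
Summing: (𝟙 * φ)(718) = 358 + 358 + 1 + 1 = 718.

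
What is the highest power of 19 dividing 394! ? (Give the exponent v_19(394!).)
v_19(394!) = 21

Legendre's formula: v_p(n!) = Σ_{k ≥ 1} ⌊n / p^k⌋. For p = 19, n = 394, the terms are:
  ⌊394/19^1⌋ = ⌊394/19⌋ = 20
  ⌊394/19^2⌋ = ⌊394/361⌋ = 1
(the next term ⌊394/19^3⌋ = 0, terminating the sum). Summing: v_19(394!) = 20 + 1 = 21.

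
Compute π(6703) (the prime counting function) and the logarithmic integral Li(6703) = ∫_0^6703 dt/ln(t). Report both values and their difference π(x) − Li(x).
π(6703) = 865;  Li(6703) ≈ 880.70;  π(x) − Li(x) ≈ -15.70.

Direct count of primes ≤ 6703 gives π(6703) = 865. Numerical evaluation of the logarithmic integral gives Li(6703) ≈ 880.70. The difference π(x) − Li(x) ≈ -15.70 is typically negative for small/moderate x (Li(x) overestimates), though Littlewood's theorem shows this sign changes infinitely often.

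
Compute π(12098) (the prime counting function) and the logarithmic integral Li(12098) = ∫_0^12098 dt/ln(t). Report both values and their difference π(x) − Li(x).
π(12098) = 1447;  Li(12098) ≈ 1471.53;  π(x) − Li(x) ≈ -24.53.

Direct count of primes ≤ 12098 gives π(12098) = 1447. Numerical evaluation of the logarithmic integral gives Li(12098) ≈ 1471.53. The difference π(x) − Li(x) ≈ -24.53 is typically negative for small/moderate x (Li(x) overestimates), though Littlewood's theorem shows this sign changes infinitely often.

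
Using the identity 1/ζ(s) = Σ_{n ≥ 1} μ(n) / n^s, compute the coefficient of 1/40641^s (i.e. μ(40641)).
μ(40641) = 1

Factor n = 40641 = 3 · 19 · 23 · 31. μ(n) = 0 if any exponent ≥ 2 (not squarefree); otherwise μ(n) = (−1)^{ω(n)} where ω(n) is the number of distinct prime factors. Applying: μ(40641) = 1.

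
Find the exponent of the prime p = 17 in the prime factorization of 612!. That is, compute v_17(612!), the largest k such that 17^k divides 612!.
v_17(612!) = 38

Legendre's formula: v_p(n!) = Σ_{k ≥ 1} ⌊n / p^k⌋. For p = 17, n = 612, the terms are:
  ⌊612/17^1⌋ = ⌊612/17⌋ = 36
  ⌊612/17^2⌋ = ⌊612/289⌋ = 2
(the next term ⌊612/17^3⌋ = 0, terminating the sum). Summing: v_17(612!) = 36 + 2 = 38.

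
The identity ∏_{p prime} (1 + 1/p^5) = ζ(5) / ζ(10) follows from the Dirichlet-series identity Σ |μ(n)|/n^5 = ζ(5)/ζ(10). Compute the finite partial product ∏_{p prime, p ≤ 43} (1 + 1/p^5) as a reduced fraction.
∏ = 337266640043527822041984546776597328186597199973708681183232/325579173304271359254907763799806016454065290452479278531405

The primes p ≤ 43 are [2, 3, 5, 7, 11, 13, 17, 19, 23, 29, 31, 37, 41, 43]. For each, (1 + 1/p^5) = (p^5 + 1)/p^5. Multiplying these fractions over p ∈ [2, 3, 5, 7, 11, 13, 17, 19, 23, 29, 31, 37, 41, 43] gives 337266640043527822041984546776597328186597199973708681183232/325579173304271359254907763799806016454065290452479278531405. (In the limit P → ∞ this tends to ζ(5)/ζ(10).)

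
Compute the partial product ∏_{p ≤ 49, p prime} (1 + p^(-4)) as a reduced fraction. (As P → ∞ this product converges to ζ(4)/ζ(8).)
∏ = 47811026860845170938198805915402199301066734558460286583378224128/44354583229145063659978971326989541656878007876738536067589135625

The primes p ≤ 49 are [2, 3, 5, 7, 11, 13, 17, 19, 23, 29, 31, 37, 41, 43, 47]. For each, (1 + 1/p^4) = (p^4 + 1)/p^4. Multiplying these fractions over p ∈ [2, 3, 5, 7, 11, 13, 17, 19, 23, 29, 31, 37, 41, 43, 47] gives 47811026860845170938198805915402199301066734558460286583378224128/44354583229145063659978971326989541656878007876738536067589135625. (In the limit P → ∞ this tends to ζ(4)/ζ(8).)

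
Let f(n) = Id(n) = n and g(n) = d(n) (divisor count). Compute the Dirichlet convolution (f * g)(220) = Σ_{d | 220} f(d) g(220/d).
(Id * d)(220) = 1001

Divisors of 220: [1, 2, 4, 5, 10, 11, 20, 22, 44, 55, 110, 220]. For each d | 220:
  d = 1: Id(1) · d(220/1) = 1 · 12 = 12
  d = 2: Id(2) · d(220/2) = 2 · 8 = 16
  d = 4: Id(4) · d(220/4) = 4 · 4 = 16
  d = 5: Id(5) · d(220/5) = 5 · 6 = 30
  d = 10: Id(10) · d(220/10) = 10 · 4 = 40
  d = 11: Id(11) · d(220/11) = 11 · 6 = 66
  d = 20: Id(20) · d(220/20) = 20 · 2 = 40
  d = 22: Id(22) · d(220/22) = 22 · 4 = 88
  d = 44: Id(44) · d(220/44) = 44 · 2 = 88
  d = 55: Id(55) · d(220/55) = 55 · 3 = 165
  d = 110: Id(110) · d(220/110) = 110 · 2 = 220
  d = 220: Id(220) · d(220/220) = 220 · 1 = 220
Summing: (Id * d)(220) = 12 + 16 + 16 + 30 + 40 + 66 + 40 + 88 + 88 + 165 + 220 + 220 = 1001.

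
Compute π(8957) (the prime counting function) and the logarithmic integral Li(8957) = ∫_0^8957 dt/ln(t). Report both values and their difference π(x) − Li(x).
π(8957) = 1113;  Li(8957) ≈ 1132.22;  π(x) − Li(x) ≈ -19.22.

Direct count of primes ≤ 8957 gives π(8957) = 1113. Numerical evaluation of the logarithmic integral gives Li(8957) ≈ 1132.22. The difference π(x) − Li(x) ≈ -19.22 is typically negative for small/moderate x (Li(x) overestimates), though Littlewood's theorem shows this sign changes infinitely often.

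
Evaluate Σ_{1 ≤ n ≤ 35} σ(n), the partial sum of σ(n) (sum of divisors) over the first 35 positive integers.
Σ_{n ≤ 35} σ(n) = 1007

Compute σ(n) for each 1 ≤ n ≤ 35: σ(1) = 1, σ(2) = 3, σ(3) = 4, σ(4) = 7, σ(5) = 6, σ(6) = 12, σ(7) = 8, σ(8) = 15, σ(9) = 13, σ(10) = 18, σ(11) = 12, σ(12) = 28, σ(13) = 14, σ(14) = 24, σ(15) = 24, σ(16) = 31, σ(17) = 18, σ(18) = 39, σ(19) = 20, σ(20) = 42, σ(21) = 32, σ(22) = 36, σ(23) = 24, σ(24) = 60, σ(25) = 31, σ(26) = 42, σ(27) = 40, σ(28) = 56, σ(29) = 30, σ(30) = 72, σ(31) = 32, σ(32) = 63, σ(33) = 48, σ(34) = 54, σ(35) = 48. Summing all 35 values: 1007. (Average order: Σ_{n ≤ x} σ(n) ~ (π²/12) x². For x = 35, (π²/12)·35² ≈ 1007.52.)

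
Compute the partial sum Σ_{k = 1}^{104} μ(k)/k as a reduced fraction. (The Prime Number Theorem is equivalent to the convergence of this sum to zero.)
Σ μ(k)/k = 41203144520038891926409588275527024249/23984823528925228172706521638692258396210

Values of μ(k) for 1 ≤ k ≤ 104: μ(1) = 1, μ(2) = -1, μ(3) = -1, μ(5) = -1, μ(6) = 1, μ(7) = -1, μ(10) = 1, μ(11) = -1, μ(13) = -1, μ(14) = 1, μ(15) = 1, μ(17) = -1, μ(19) = -1, μ(21) = 1, μ(22) = 1, μ(23) = -1, μ(26) = 1, μ(29) = -1, μ(30) = -1, μ(31) = -1, μ(33) = 1, μ(34) = 1, μ(35) = 1, μ(37) = -1, μ(38) = 1, μ(39) = 1, μ(41) = -1, μ(42) = -1, μ(43) = -1, μ(46) = 1, μ(47) = -1, μ(51) = 1, μ(53) = -1, μ(55) = 1, μ(57) = 1, μ(58) = 1, μ(59) = -1, μ(61) = -1, μ(62) = 1, μ(65) = 1, μ(66) = -1, μ(67) = -1, μ(69) = 1, μ(70) = -1, μ(71) = -1, μ(73) = -1, μ(74) = 1, μ(77) = 1, μ(78) = -1, μ(79) = -1, μ(82) = 1, μ(83) = -1, μ(85) = 1, μ(86) = 1, μ(87) = 1, μ(89) = -1, μ(91) = 1, μ(93) = 1, μ(94) = 1, μ(95) = 1, μ(97) = -1, μ(101) = -1, μ(102) = -1, μ(103) = -1, with μ = 0 on non-squarefree integers. Summing μ(k)/k for k where μ(k) ≠ 0 gives 41203144520038891926409588275527024249/23984823528925228172706521638692258396210 ≈ 0.0017. (PNT ⟺ this sum → 0 as n → ∞.)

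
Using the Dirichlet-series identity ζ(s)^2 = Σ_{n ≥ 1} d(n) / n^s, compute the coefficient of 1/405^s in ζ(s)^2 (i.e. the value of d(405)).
d(405) = 10

ζ(s)^2 = (Σ 1/m^s)(Σ 1/k^s). The coefficient of 1/n^s in the product is the number of ordered pairs (m, k) with mk = n, which equals d(n). For n = 405, divisors are [1, 3, 5, 9, 15, 27, 45, 81, 135, 405], so d(405) = 10.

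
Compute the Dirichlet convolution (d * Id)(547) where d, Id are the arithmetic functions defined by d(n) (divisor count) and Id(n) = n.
(d * Id)(547) = 549

Divisors of 547: [1, 547]. For each d | 547:
  d = 1: d(1) · Id(547/1) = 1 · 547 = 547
  d = 547: d(547) · Id(547/547) = 2 · 1 = 2
Summing: (d * Id)(547) = 547 + 2 = 549.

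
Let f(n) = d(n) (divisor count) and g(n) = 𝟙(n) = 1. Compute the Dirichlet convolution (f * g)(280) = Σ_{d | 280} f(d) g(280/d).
(d * 𝟙)(280) = 90

Divisors of 280: [1, 2, 4, 5, 7, 8, 10, 14, 20, 28, 35, 40, 56, 70, 140, 280]. For each d | 280:
  d = 1: d(1) · 𝟙(280/1) = 1 · 1 = 1
  d = 2: d(2) · 𝟙(280/2) = 2 · 1 = 2
  d = 4: d(4) · 𝟙(280/4) = 3 · 1 = 3
  d = 5: d(5) · 𝟙(280/5) = 2 · 1 = 2
  d = 7: d(7) · 𝟙(280/7) = 2 · 1 = 2
  d = 8: d(8) · 𝟙(280/8) = 4 · 1 = 4
  d = 10: d(10) · 𝟙(280/10) = 4 · 1 = 4
  d = 14: d(14) · 𝟙(280/14) = 4 · 1 = 4
  d = 20: d(20) · 𝟙(280/20) = 6 · 1 = 6
  d = 28: d(28) · 𝟙(280/28) = 6 · 1 = 6
  d = 35: d(35) · 𝟙(280/35) = 4 · 1 = 4
  d = 40: d(40) · 𝟙(280/40) = 8 · 1 = 8
  d = 56: d(56) · 𝟙(280/56) = 8 · 1 = 8
  d = 70: d(70) · 𝟙(280/70) = 8 · 1 = 8
  d = 140: d(140) · 𝟙(280/140) = 12 · 1 = 12
  d = 280: d(280) · 𝟙(280/280) = 16 · 1 = 16
Summing: (d * 𝟙)(280) = 1 + 2 + 3 + 2 + 2 + 4 + 4 + 4 + 6 + 6 + 4 + 8 + 8 + 8 + 12 + 16 = 90.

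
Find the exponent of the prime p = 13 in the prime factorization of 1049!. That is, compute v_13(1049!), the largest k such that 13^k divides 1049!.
v_13(1049!) = 86

Legendre's formula: v_p(n!) = Σ_{k ≥ 1} ⌊n / p^k⌋. For p = 13, n = 1049, the terms are:
  ⌊1049/13^1⌋ = ⌊1049/13⌋ = 80
  ⌊1049/13^2⌋ = ⌊1049/169⌋ = 6
(the next term ⌊1049/13^3⌋ = 0, terminating the sum). Summing: v_13(1049!) = 80 + 6 = 86.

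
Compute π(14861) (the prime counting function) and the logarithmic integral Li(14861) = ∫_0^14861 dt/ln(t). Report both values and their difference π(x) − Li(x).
π(14861) = 1740;  Li(14861) ≈ 1762.16;  π(x) − Li(x) ≈ -22.16.

Direct count of primes ≤ 14861 gives π(14861) = 1740. Numerical evaluation of the logarithmic integral gives Li(14861) ≈ 1762.16. The difference π(x) − Li(x) ≈ -22.16 is typically negative for small/moderate x (Li(x) overestimates), though Littlewood's theorem shows this sign changes infinitely often.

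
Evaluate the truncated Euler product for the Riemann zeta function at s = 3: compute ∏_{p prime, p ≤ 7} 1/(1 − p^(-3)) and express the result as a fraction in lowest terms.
∏ = 18375/15314

The primes p ≤ 7 are [2, 3, 5, 7]. For each prime, (1 − 1/p^3)^(-1) = p^3 / (p^3 − 1). The product is (1 − 1/2^3)^(-1), (1 − 1/3^3)^(-1), (1 − 1/5^3)^(-1), (1 − 1/7^3)^(-1) = ∏ p^3 / (p^3 − 1) = 18375/15314.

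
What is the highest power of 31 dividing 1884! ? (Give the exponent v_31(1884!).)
v_31(1884!) = 61

Legendre's formula: v_p(n!) = Σ_{k ≥ 1} ⌊n / p^k⌋. For p = 31, n = 1884, the terms are:
  ⌊1884/31^1⌋ = ⌊1884/31⌋ = 60
  ⌊1884/31^2⌋ = ⌊1884/961⌋ = 1
(the next term ⌊1884/31^3⌋ = 0, terminating the sum). Summing: v_31(1884!) = 60 + 1 = 61.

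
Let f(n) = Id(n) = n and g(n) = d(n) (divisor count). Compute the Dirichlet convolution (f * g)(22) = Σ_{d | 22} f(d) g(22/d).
(Id * d)(22) = 52

Divisors of 22: [1, 2, 11, 22]. For each d | 22:
  d = 1: Id(1) · d(22/1) = 1 · 4 = 4
  d = 2: Id(2) · d(22/2) = 2 · 2 = 4
  d = 11: Id(11) · d(22/11) = 11 · 2 = 22
  d = 22: Id(22) · d(22/22) = 22 · 1 = 22
Summing: (Id * d)(22) = 4 + 4 + 22 + 22 = 52.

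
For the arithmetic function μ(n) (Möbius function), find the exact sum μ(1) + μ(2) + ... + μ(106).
Σ_{n ≤ 106} μ(n) = -2

Compute μ(n) for each 1 ≤ n ≤ 106: μ(1) = 1, μ(2) = -1, μ(3) = -1, μ(4) = 0, μ(5) = -1, μ(6) = 1, μ(7) = -1, μ(8) = 0, μ(9) = 0, μ(10) = 1, μ(11) = -1, μ(12) = 0, μ(13) = -1, μ(14) = 1, μ(15) = 1, μ(16) = 0, μ(17) = -1, μ(18) = 0, μ(19) = -1, μ(20) = 0, μ(21) = 1, μ(22) = 1, μ(23) = -1, μ(24) = 0, μ(25) = 0, μ(26) = 1, μ(27) = 0, μ(28) = 0, μ(29) = -1, μ(30) = -1, μ(31) = -1, μ(32) = 0, μ(33) = 1, μ(34) = 1, μ(35) = 1, μ(36) = 0, μ(37) = -1, μ(38) = 1, μ(39) = 1, μ(40) = 0, μ(41) = -1, μ(42) = -1, μ(43) = -1, μ(44) = 0, μ(45) = 0, μ(46) = 1, μ(47) = -1, μ(48) = 0, μ(49) = 0, μ(50) = 0, μ(51) = 1, μ(52) = 0, μ(53) = -1, μ(54) = 0, μ(55) = 1, μ(56) = 0, μ(57) = 1, μ(58) = 1, μ(59) = -1, μ(60) = 0, μ(61) = -1, μ(62) = 1, μ(63) = 0, μ(64) = 0, μ(65) = 1, μ(66) = -1, μ(67) = -1, μ(68) = 0, μ(69) = 1, μ(70) = -1, μ(71) = -1, μ(72) = 0, μ(73) = -1, μ(74) = 1, μ(75) = 0, μ(76) = 0, μ(77) = 1, μ(78) = -1, μ(79) = -1, μ(80) = 0, μ(81) = 0, μ(82) = 1, μ(83) = -1, μ(84) = 0, μ(85) = 1, μ(86) = 1, μ(87) = 1, μ(88) = 0, μ(89) = -1, μ(90) = 0, μ(91) = 1, μ(92) = 0, μ(93) = 1, μ(94) = 1, μ(95) = 1, μ(96) = 0, μ(97) = -1, μ(98) = 0, μ(99) = 0, μ(100) = 0, μ(101) = -1, μ(102) = -1, μ(103) = -1, μ(104) = 0, μ(105) = -1, μ(106) = 1. Summing all 106 values: -2. (Mertens function M(x) = Σ_{n ≤ x} μ(n); on average M(x) should be small (PNT ⟺ M(x) = o(x)).)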